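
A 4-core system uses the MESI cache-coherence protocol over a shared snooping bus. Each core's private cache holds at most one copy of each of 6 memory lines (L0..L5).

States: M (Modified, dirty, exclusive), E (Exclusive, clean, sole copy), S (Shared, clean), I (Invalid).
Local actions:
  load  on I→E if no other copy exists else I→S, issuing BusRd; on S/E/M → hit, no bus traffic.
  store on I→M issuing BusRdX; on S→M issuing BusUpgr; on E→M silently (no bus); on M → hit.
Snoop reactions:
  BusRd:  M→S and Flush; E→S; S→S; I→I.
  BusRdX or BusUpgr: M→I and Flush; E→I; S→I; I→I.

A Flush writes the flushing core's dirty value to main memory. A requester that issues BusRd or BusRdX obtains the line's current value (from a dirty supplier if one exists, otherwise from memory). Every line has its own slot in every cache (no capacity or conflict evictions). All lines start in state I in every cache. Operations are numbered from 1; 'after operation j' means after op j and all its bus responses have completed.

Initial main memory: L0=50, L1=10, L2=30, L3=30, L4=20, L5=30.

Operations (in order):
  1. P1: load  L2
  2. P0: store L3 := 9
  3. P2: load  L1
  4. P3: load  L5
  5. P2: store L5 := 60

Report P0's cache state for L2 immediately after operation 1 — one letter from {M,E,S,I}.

state = I

1. P1: load  L2  bus=[BusRd]  L2: P0=I P1=E P2=I P3=I  mem[L2]=30
2. P0: store L3 := 9  bus=[BusRdX]  L3: P0=M P1=I P2=I P3=I  mem[L3]=30
3. P2: load  L1  bus=[BusRd]  L1: P0=I P1=I P2=E P3=I  mem[L1]=10
4. P3: load  L5  bus=[BusRd]  L5: P0=I P1=I P2=I P3=E  mem[L5]=30
5. P2: store L5 := 60  bus=[BusRdX]  L5: P0=I P1=I P2=M P3=I  mem[L5]=30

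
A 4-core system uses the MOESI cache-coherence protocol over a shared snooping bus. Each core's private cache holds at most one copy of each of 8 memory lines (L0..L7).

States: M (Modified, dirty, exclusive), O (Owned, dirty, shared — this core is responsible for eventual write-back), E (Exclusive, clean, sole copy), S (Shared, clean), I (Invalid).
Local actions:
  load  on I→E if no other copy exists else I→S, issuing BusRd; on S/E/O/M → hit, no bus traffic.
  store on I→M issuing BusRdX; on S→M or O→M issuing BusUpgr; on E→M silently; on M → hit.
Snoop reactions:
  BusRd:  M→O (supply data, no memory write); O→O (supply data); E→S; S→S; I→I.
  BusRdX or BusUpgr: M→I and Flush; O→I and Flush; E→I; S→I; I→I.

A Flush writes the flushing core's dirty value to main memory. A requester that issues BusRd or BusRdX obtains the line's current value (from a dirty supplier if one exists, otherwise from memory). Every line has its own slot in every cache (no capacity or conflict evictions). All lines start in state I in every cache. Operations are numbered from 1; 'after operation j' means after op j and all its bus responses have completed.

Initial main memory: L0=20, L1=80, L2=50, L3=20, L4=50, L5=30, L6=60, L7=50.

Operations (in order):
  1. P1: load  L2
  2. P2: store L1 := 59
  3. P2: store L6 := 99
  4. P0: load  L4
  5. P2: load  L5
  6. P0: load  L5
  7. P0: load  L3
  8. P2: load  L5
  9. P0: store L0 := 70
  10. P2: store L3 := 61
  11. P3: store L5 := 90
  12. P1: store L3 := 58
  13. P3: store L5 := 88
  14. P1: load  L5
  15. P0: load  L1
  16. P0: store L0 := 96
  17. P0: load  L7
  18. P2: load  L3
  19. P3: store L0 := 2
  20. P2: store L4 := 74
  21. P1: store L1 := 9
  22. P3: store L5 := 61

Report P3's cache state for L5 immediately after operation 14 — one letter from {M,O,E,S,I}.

state = O

1. P1: load  L2  bus=[BusRd]  L2: P0=I P1=E P2=I P3=I  mem[L2]=50
2. P2: store L1 := 59  bus=[BusRdX]  L1: P0=I P1=I P2=M P3=I  mem[L1]=80
3. P2: store L6 := 99  bus=[BusRdX]  L6: P0=I P1=I P2=M P3=I  mem[L6]=60
4. P0: load  L4  bus=[BusRd]  L4: P0=E P1=I P2=I P3=I  mem[L4]=50
5. P2: load  L5  bus=[BusRd]  L5: P0=I P1=I P2=E P3=I  mem[L5]=30
6. P0: load  L5  bus=[BusRd]  L5: P0=S P1=I P2=S P3=I  mem[L5]=30
7. P0: load  L3  bus=[BusRd]  L3: P0=E P1=I P2=I P3=I  mem[L3]=20
8. P2: load  L5  bus=[-]  L5: P0=S P1=I P2=S P3=I  mem[L5]=30
9. P0: store L0 := 70  bus=[BusRdX]  L0: P0=M P1=I P2=I P3=I  mem[L0]=20
10. P2: store L3 := 61  bus=[BusRdX]  L3: P0=I P1=I P2=M P3=I  mem[L3]=20
11. P3: store L5 := 90  bus=[BusRdX]  L5: P0=I P1=I P2=I P3=M  mem[L5]=30
12. P1: store L3 := 58  bus=[BusRdX,Flush]  L3: P0=I P1=M P2=I P3=I  mem[L3]=61
13. P3: store L5 := 88  bus=[-]  L5: P0=I P1=I P2=I P3=M  mem[L5]=30
14. P1: load  L5  bus=[BusRd]  L5: P0=I P1=S P2=I P3=O  mem[L5]=30
15. P0: load  L1  bus=[BusRd]  L1: P0=S P1=I P2=O P3=I  mem[L1]=80
16. P0: store L0 := 96  bus=[-]  L0: P0=M P1=I P2=I P3=I  mem[L0]=20
17. P0: load  L7  bus=[BusRd]  L7: P0=E P1=I P2=I P3=I  mem[L7]=50
18. P2: load  L3  bus=[BusRd]  L3: P0=I P1=O P2=S P3=I  mem[L3]=61
19. P3: store L0 := 2  bus=[BusRdX,Flush]  L0: P0=I P1=I P2=I P3=M  mem[L0]=96
20. P2: store L4 := 74  bus=[BusRdX]  L4: P0=I P1=I P2=M P3=I  mem[L4]=50
21. P1: store L1 := 9  bus=[BusRdX,Flush]  L1: P0=I P1=M P2=I P3=I  mem[L1]=59
22. P3: store L5 := 61  bus=[BusUpgr]  L5: P0=I P1=I P2=I P3=M  mem[L5]=30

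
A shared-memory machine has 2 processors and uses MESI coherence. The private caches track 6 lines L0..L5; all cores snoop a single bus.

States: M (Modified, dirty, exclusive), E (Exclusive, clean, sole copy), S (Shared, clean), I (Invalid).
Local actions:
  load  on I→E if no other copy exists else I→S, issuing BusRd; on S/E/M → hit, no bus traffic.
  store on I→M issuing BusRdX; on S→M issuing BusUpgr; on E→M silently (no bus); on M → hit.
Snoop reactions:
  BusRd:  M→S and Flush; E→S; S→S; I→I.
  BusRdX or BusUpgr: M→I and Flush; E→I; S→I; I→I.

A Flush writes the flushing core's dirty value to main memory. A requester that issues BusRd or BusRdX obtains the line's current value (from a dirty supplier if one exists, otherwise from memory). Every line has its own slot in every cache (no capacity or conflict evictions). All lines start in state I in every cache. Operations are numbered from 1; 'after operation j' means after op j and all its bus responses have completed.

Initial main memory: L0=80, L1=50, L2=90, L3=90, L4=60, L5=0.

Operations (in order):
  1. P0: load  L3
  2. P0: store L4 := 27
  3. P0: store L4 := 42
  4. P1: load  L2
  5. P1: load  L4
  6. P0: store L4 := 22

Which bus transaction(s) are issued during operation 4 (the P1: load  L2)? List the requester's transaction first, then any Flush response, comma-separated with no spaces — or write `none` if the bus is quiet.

bus = BusRd

1. P0: load  L3  bus=[BusRd]  L3: P0=E P1=I  mem[L3]=90
2. P0: store L4 := 27  bus=[BusRdX]  L4: P0=M P1=I  mem[L4]=60
3. P0: store L4 := 42  bus=[-]  L4: P0=M P1=I  mem[L4]=60
4. P1: load  L2  bus=[BusRd]  L2: P0=I P1=E  mem[L2]=90
5. P1: load  L4  bus=[BusRd,Flush]  L4: P0=S P1=S  mem[L4]=42
6. P0: store L4 := 22  bus=[BusUpgr]  L4: P0=M P1=I  mem[L4]=42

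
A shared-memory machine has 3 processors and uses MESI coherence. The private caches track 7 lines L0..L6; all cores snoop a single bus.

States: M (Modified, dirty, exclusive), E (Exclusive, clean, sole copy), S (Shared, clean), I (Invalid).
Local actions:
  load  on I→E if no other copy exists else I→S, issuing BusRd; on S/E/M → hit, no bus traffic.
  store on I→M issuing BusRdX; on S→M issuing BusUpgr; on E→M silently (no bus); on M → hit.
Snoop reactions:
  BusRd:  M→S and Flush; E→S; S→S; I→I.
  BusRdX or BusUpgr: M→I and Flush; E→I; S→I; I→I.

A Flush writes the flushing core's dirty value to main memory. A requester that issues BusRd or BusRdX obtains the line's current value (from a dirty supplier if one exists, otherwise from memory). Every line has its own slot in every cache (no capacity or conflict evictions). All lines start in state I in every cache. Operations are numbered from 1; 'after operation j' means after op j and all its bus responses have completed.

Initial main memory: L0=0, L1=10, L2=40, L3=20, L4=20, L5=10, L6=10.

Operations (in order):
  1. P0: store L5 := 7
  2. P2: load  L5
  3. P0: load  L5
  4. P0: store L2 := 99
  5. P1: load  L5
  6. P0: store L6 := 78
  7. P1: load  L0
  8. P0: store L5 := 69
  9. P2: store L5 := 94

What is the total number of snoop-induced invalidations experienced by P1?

  op1 P0: store L5 := 7 → M/I/I on L5; bus BusRdX; mem=10
  op2 P2: load  L5 → S/I/S on L5; bus BusRd Flush; mem=7
  op3 P0: load  L5 → S/I/S on L5; bus (none); mem=7
  op4 P0: store L2 := 99 → M/I/I on L2; bus BusRdX; mem=40
  op5 P1: load  L5 → S/S/S on L5; bus BusRd; mem=7
  op6 P0: store L6 := 78 → M/I/I on L6; bus BusRdX; mem=10
  op7 P1: load  L0 → I/E/I on L0; bus BusRd; mem=0
  op8 P0: store L5 := 69 → M/I/I on L5; bus BusUpgr; mem=7
  op9 P2: store L5 := 94 → I/I/M on L5; bus BusRdX Flush; mem=69

invalidations = 1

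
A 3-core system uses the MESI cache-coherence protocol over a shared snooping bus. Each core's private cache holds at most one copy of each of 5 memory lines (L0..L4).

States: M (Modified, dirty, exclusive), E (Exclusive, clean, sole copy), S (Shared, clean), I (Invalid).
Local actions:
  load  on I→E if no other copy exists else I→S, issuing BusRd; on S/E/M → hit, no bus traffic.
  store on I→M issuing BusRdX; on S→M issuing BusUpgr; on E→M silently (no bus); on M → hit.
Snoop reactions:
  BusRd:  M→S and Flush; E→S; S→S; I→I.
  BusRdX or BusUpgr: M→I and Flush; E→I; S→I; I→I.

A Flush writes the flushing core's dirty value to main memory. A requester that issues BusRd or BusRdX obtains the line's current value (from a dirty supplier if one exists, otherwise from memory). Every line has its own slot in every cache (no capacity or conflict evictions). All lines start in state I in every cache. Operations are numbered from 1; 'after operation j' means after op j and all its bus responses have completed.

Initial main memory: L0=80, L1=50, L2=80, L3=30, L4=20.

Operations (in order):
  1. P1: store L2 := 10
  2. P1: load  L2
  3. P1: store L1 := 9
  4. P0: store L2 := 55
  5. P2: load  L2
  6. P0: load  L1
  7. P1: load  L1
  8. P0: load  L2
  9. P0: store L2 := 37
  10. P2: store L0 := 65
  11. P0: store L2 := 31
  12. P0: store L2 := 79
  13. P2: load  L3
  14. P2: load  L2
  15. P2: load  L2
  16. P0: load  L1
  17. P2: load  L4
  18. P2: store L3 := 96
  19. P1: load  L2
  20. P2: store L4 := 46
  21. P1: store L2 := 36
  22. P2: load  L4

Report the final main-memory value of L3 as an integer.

memory[L3] = 30

[1] P1: store L2 := 10 | P0:I, P1:M(10), P2:I | bus: BusRdX
[2] P1: load  L2 | P0:I, P1:M(10), P2:I | bus: none
[3] P1: store L1 := 9 | P0:I, P1:M(9), P2:I | bus: BusRdX
[4] P0: store L2 := 55 | P0:M(55), P1:I, P2:I | bus: BusRdX,Flush
[5] P2: load  L2 | P0:S(55), P1:I, P2:S(55) | bus: BusRd,Flush
[6] P0: load  L1 | P0:S(9), P1:S(9), P2:I | bus: BusRd,Flush
[7] P1: load  L1 | P0:S(9), P1:S(9), P2:I | bus: none
[8] P0: load  L2 | P0:S(55), P1:I, P2:S(55) | bus: none
[9] P0: store L2 := 37 | P0:M(37), P1:I, P2:I | bus: BusUpgr
[10] P2: store L0 := 65 | P0:I, P1:I, P2:M(65) | bus: BusRdX
[11] P0: store L2 := 31 | P0:M(31), P1:I, P2:I | bus: none
[12] P0: store L2 := 79 | P0:M(79), P1:I, P2:I | bus: none
[13] P2: load  L3 | P0:I, P1:I, P2:E(30) | bus: BusRd
[14] P2: load  L2 | P0:S(79), P1:I, P2:S(79) | bus: BusRd,Flush
[15] P2: load  L2 | P0:S(79), P1:I, P2:S(79) | bus: none
[16] P0: load  L1 | P0:S(9), P1:S(9), P2:I | bus: none
[17] P2: load  L4 | P0:I, P1:I, P2:E(20) | bus: BusRd
[18] P2: store L3 := 96 | P0:I, P1:I, P2:M(96) | bus: none
[19] P1: load  L2 | P0:S(79), P1:S(79), P2:S(79) | bus: BusRd
[20] P2: store L4 := 46 | P0:I, P1:I, P2:M(46) | bus: none
[21] P1: store L2 := 36 | P0:I, P1:M(36), P2:I | bus: BusUpgr
[22] P2: load  L4 | P0:I, P1:I, P2:M(46) | bus: none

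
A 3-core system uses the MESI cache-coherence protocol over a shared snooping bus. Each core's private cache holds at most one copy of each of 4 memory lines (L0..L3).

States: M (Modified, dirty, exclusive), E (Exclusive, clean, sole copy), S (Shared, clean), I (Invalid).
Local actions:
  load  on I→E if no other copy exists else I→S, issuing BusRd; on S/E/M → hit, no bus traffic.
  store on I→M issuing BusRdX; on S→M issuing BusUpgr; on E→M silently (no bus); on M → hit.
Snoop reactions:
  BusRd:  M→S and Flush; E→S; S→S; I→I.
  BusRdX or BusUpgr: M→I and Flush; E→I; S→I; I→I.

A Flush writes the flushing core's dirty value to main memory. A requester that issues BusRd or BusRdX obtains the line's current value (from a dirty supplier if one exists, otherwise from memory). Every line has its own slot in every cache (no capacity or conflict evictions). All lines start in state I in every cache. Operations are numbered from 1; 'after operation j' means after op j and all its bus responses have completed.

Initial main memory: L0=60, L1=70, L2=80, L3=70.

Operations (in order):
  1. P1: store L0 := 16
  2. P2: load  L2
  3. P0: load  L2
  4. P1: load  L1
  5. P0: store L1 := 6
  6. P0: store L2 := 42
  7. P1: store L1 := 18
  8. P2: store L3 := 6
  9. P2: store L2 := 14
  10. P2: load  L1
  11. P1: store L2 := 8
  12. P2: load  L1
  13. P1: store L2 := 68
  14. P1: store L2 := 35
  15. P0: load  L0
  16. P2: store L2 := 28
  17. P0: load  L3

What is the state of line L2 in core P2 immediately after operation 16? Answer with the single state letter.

state = M

step 1: P1: store L0 := 16  ⟶  IMI  (L0)  txn=BusRdX  M[L0]=60
step 2: P2: load  L2  ⟶  IIE  (L2)  txn=BusRd  M[L2]=80
step 3: P0: load  L2  ⟶  SIS  (L2)  txn=BusRd  M[L2]=80
step 4: P1: load  L1  ⟶  IEI  (L1)  txn=BusRd  M[L1]=70
step 5: P0: store L1 := 6  ⟶  MII  (L1)  txn=BusRdX  M[L1]=70
step 6: P0: store L2 := 42  ⟶  MII  (L2)  txn=BusUpgr  M[L2]=80
step 7: P1: store L1 := 18  ⟶  IMI  (L1)  txn=BusRdX+Flush  M[L1]=6
step 8: P2: store L3 := 6  ⟶  IIM  (L3)  txn=BusRdX  M[L3]=70
step 9: P2: store L2 := 14  ⟶  IIM  (L2)  txn=BusRdX+Flush  M[L2]=42
step 10: P2: load  L1  ⟶  ISS  (L1)  txn=BusRd+Flush  M[L1]=18
step 11: P1: store L2 := 8  ⟶  IMI  (L2)  txn=BusRdX+Flush  M[L2]=14
step 12: P2: load  L1  ⟶  ISS  (L1)  txn=∅  M[L1]=18
step 13: P1: store L2 := 68  ⟶  IMI  (L2)  txn=∅  M[L2]=14
step 14: P1: store L2 := 35  ⟶  IMI  (L2)  txn=∅  M[L2]=14
step 15: P0: load  L0  ⟶  SSI  (L0)  txn=BusRd+Flush  M[L0]=16
step 16: P2: store L2 := 28  ⟶  IIM  (L2)  txn=BusRdX+Flush  M[L2]=35
step 17: P0: load  L3  ⟶  SIS  (L3)  txn=BusRd+Flush  M[L3]=6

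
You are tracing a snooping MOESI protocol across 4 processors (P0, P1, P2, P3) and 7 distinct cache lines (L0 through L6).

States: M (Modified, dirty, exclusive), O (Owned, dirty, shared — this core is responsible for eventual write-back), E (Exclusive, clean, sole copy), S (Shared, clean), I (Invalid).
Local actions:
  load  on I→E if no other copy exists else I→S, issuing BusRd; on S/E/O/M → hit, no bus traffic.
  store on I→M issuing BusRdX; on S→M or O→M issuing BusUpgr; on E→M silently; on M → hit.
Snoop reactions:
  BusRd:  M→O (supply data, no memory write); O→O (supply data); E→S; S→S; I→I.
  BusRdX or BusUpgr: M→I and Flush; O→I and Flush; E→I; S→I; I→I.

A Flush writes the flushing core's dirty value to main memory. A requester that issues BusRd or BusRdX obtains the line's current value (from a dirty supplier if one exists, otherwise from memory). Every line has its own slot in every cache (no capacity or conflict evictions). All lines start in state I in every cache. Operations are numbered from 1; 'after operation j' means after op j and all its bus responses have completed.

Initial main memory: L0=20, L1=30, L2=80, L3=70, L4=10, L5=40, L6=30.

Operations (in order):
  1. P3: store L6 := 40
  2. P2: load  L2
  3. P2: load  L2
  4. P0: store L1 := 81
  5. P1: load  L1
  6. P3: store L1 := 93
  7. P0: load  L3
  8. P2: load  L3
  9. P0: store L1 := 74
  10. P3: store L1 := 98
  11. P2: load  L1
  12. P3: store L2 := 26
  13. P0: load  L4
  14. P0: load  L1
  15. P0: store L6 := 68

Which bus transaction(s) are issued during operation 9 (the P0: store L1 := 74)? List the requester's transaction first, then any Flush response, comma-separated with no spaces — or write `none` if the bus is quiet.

1. P3: store L6 := 40  bus=[BusRdX]  L6: P0=I P1=I P2=I P3=M  mem[L6]=30
2. P2: load  L2  bus=[BusRd]  L2: P0=I P1=I P2=E P3=I  mem[L2]=80
3. P2: load  L2  bus=[-]  L2: P0=I P1=I P2=E P3=I  mem[L2]=80
4. P0: store L1 := 81  bus=[BusRdX]  L1: P0=M P1=I P2=I P3=I  mem[L1]=30
5. P1: load  L1  bus=[BusRd]  L1: P0=O P1=S P2=I P3=I  mem[L1]=30
6. P3: store L1 := 93  bus=[BusRdX,Flush]  L1: P0=I P1=I P2=I P3=M  mem[L1]=81
7. P0: load  L3  bus=[BusRd]  L3: P0=E P1=I P2=I P3=I  mem[L3]=70
8. P2: load  L3  bus=[BusRd]  L3: P0=S P1=I P2=S P3=I  mem[L3]=70
9. P0: store L1 := 74  bus=[BusRdX,Flush]  L1: P0=M P1=I P2=I P3=I  mem[L1]=93
10. P3: store L1 := 98  bus=[BusRdX,Flush]  L1: P0=I P1=I P2=I P3=M  mem[L1]=74
11. P2: load  L1  bus=[BusRd]  L1: P0=I P1=I P2=S P3=O  mem[L1]=74
12. P3: store L2 := 26  bus=[BusRdX]  L2: P0=I P1=I P2=I P3=M  mem[L2]=80
13. P0: load  L4  bus=[BusRd]  L4: P0=E P1=I P2=I P3=I  mem[L4]=10
14. P0: load  L1  bus=[BusRd]  L1: P0=S P1=I P2=S P3=O  mem[L1]=74
15. P0: store L6 := 68  bus=[BusRdX,Flush]  L6: P0=M P1=I P2=I P3=I  mem[L6]=40

bus = BusRdX,Flush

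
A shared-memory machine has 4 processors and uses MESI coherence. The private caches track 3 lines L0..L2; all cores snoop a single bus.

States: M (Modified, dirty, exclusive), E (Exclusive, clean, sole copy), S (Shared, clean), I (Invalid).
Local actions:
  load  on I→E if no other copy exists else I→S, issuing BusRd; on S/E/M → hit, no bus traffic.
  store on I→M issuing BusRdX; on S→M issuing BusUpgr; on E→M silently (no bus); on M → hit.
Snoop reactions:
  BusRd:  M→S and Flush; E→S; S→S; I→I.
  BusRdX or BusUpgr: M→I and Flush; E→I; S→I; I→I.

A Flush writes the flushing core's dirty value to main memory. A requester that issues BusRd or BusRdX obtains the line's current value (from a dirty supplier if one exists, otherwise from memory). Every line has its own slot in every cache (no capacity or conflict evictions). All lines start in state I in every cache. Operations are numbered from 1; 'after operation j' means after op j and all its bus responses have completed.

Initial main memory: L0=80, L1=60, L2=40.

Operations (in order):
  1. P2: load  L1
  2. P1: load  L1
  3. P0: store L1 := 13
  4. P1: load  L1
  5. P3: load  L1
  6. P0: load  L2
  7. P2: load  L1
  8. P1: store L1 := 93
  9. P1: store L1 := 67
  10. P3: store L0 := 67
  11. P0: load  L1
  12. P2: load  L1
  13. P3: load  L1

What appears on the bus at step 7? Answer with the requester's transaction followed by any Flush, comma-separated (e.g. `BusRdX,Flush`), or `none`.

1. P2: load  L1  bus=[BusRd]  L1: P0=I P1=I P2=E P3=I  mem[L1]=60
2. P1: load  L1  bus=[BusRd]  L1: P0=I P1=S P2=S P3=I  mem[L1]=60
3. P0: store L1 := 13  bus=[BusRdX]  L1: P0=M P1=I P2=I P3=I  mem[L1]=60
4. P1: load  L1  bus=[BusRd,Flush]  L1: P0=S P1=S P2=I P3=I  mem[L1]=13
5. P3: load  L1  bus=[BusRd]  L1: P0=S P1=S P2=I P3=S  mem[L1]=13
6. P0: load  L2  bus=[BusRd]  L2: P0=E P1=I P2=I P3=I  mem[L2]=40
7. P2: load  L1  bus=[BusRd]  L1: P0=S P1=S P2=S P3=S  mem[L1]=13
8. P1: store L1 := 93  bus=[BusUpgr]  L1: P0=I P1=M P2=I P3=I  mem[L1]=13
9. P1: store L1 := 67  bus=[-]  L1: P0=I P1=M P2=I P3=I  mem[L1]=13
10. P3: store L0 := 67  bus=[BusRdX]  L0: P0=I P1=I P2=I P3=M  mem[L0]=80
11. P0: load  L1  bus=[BusRd,Flush]  L1: P0=S P1=S P2=I P3=I  mem[L1]=67
12. P2: load  L1  bus=[BusRd]  L1: P0=S P1=S P2=S P3=I  mem[L1]=67
13. P3: load  L1  bus=[BusRd]  L1: P0=S P1=S P2=S P3=S  mem[L1]=67

bus = BusRd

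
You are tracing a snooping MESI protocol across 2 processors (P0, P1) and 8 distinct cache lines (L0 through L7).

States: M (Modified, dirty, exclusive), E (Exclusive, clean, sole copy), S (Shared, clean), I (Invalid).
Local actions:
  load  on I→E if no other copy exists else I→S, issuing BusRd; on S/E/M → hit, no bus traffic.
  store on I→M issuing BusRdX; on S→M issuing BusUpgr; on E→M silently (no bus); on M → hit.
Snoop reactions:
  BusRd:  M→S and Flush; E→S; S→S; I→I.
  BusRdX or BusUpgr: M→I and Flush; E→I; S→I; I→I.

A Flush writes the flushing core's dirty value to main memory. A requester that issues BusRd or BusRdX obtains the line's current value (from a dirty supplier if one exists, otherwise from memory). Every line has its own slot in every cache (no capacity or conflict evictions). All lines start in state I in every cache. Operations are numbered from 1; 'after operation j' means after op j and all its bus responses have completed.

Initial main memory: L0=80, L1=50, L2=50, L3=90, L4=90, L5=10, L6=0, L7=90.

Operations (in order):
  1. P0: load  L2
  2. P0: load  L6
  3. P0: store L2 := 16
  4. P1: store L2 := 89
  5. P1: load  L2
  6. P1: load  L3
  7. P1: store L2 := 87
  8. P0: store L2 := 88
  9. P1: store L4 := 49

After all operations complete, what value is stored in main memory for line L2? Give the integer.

step 1: P0: load  L2  ⟶  EI  (L2)  txn=BusRd  M[L2]=50
step 2: P0: load  L6  ⟶  EI  (L6)  txn=BusRd  M[L6]=0
step 3: P0: store L2 := 16  ⟶  MI  (L2)  txn=∅  M[L2]=50
step 4: P1: store L2 := 89  ⟶  IM  (L2)  txn=BusRdX+Flush  M[L2]=16
step 5: P1: load  L2  ⟶  IM  (L2)  txn=∅  M[L2]=16
step 6: P1: load  L3  ⟶  IE  (L3)  txn=BusRd  M[L3]=90
step 7: P1: store L2 := 87  ⟶  IM  (L2)  txn=∅  M[L2]=16
step 8: P0: store L2 := 88  ⟶  MI  (L2)  txn=BusRdX+Flush  M[L2]=87
step 9: P1: store L4 := 49  ⟶  IM  (L4)  txn=BusRdX  M[L4]=90

memory[L2] = 87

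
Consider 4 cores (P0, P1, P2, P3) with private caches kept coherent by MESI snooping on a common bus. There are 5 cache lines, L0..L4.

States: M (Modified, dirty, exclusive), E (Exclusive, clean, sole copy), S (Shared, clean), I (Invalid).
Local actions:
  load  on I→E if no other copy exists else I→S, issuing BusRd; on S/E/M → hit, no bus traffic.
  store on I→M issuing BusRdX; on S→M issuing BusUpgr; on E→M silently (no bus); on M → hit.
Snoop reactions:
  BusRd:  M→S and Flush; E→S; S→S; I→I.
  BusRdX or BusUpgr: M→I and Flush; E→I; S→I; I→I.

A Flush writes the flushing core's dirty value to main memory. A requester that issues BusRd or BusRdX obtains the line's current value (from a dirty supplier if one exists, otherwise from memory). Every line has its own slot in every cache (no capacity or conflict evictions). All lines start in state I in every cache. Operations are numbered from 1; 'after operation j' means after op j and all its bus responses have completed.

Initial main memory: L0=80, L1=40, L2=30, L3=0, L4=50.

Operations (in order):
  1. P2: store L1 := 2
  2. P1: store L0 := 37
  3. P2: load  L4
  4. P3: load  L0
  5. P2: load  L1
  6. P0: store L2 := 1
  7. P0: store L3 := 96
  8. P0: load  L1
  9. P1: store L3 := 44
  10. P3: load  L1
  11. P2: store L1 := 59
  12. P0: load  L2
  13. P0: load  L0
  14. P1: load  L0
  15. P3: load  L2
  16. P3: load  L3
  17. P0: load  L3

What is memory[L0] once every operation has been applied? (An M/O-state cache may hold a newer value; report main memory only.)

  op1 P2: store L1 := 2 → I/I/M/I on L1; bus BusRdX; mem=40
  op2 P1: store L0 := 37 → I/M/I/I on L0; bus BusRdX; mem=80
  op3 P2: load  L4 → I/I/E/I on L4; bus BusRd; mem=50
  op4 P3: load  L0 → I/S/I/S on L0; bus BusRd Flush; mem=37
  op5 P2: load  L1 → I/I/M/I on L1; bus (none); mem=40
  op6 P0: store L2 := 1 → M/I/I/I on L2; bus BusRdX; mem=30
  op7 P0: store L3 := 96 → M/I/I/I on L3; bus BusRdX; mem=0
  op8 P0: load  L1 → S/I/S/I on L1; bus BusRd Flush; mem=2
  op9 P1: store L3 := 44 → I/M/I/I on L3; bus BusRdX Flush; mem=96
  op10 P3: load  L1 → S/I/S/S on L1; bus BusRd; mem=2
  op11 P2: store L1 := 59 → I/I/M/I on L1; bus BusUpgr; mem=2
  op12 P0: load  L2 → M/I/I/I on L2; bus (none); mem=30
  op13 P0: load  L0 → S/S/I/S on L0; bus BusRd; mem=37
  op14 P1: load  L0 → S/S/I/S on L0; bus (none); mem=37
  op15 P3: load  L2 → S/I/I/S on L2; bus BusRd Flush; mem=1
  op16 P3: load  L3 → I/S/I/S on L3; bus BusRd Flush; mem=44
  op17 P0: load  L3 → S/S/I/S on L3; bus BusRd; mem=44

memory[L0] = 37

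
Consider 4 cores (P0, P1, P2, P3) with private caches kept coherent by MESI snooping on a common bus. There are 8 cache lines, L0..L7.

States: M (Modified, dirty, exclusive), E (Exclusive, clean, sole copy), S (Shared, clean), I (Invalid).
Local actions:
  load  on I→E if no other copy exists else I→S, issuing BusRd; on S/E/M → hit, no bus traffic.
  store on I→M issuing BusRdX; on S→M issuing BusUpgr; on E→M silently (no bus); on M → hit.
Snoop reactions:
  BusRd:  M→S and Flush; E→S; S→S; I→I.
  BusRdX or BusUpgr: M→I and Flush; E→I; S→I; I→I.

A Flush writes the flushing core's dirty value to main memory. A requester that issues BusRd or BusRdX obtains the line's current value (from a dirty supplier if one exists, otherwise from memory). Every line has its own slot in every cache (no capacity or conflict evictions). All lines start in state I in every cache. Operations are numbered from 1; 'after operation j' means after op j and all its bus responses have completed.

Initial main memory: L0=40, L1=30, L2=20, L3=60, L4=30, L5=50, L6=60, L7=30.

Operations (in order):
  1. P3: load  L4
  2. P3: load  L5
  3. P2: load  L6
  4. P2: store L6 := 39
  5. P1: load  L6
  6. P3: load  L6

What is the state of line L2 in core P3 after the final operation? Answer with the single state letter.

state = I

  op1 P3: load  L4 → I/I/I/E on L4; bus BusRd; mem=30
  op2 P3: load  L5 → I/I/I/E on L5; bus BusRd; mem=50
  op3 P2: load  L6 → I/I/E/I on L6; bus BusRd; mem=60
  op4 P2: store L6 := 39 → I/I/M/I on L6; bus (none); mem=60
  op5 P1: load  L6 → I/S/S/I on L6; bus BusRd Flush; mem=39
  op6 P3: load  L6 → I/S/S/S on L6; bus BusRd; mem=39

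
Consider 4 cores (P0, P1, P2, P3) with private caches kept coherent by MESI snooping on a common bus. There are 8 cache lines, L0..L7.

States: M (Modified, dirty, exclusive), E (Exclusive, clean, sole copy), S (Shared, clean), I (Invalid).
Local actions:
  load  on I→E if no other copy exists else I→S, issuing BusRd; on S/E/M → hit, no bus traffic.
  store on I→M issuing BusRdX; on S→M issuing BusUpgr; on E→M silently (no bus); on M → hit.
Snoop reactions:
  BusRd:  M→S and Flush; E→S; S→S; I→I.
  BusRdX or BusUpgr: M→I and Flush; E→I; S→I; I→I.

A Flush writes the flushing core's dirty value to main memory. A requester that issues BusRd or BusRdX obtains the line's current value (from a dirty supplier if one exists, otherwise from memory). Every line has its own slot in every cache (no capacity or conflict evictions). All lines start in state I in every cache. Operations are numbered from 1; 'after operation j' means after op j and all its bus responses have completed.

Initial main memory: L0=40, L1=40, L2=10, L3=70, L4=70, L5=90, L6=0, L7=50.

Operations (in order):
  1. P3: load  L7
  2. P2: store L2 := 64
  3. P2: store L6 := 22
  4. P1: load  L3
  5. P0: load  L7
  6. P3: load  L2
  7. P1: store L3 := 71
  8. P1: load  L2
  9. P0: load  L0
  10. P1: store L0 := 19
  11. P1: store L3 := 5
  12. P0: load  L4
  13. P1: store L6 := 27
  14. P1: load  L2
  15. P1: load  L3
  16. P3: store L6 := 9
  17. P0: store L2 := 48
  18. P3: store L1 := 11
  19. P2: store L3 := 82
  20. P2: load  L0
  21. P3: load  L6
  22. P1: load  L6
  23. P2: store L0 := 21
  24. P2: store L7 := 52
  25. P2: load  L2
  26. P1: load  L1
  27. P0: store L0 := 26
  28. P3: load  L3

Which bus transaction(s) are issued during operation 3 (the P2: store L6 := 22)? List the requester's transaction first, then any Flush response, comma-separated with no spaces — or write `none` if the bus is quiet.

bus = BusRdX

[1] P3: load  L7 | P0:I, P1:I, P2:I, P3:E(50) | bus: BusRd
[2] P2: store L2 := 64 | P0:I, P1:I, P2:M(64), P3:I | bus: BusRdX
[3] P2: store L6 := 22 | P0:I, P1:I, P2:M(22), P3:I | bus: BusRdX
[4] P1: load  L3 | P0:I, P1:E(70), P2:I, P3:I | bus: BusRd
[5] P0: load  L7 | P0:S(50), P1:I, P2:I, P3:S(50) | bus: BusRd
[6] P3: load  L2 | P0:I, P1:I, P2:S(64), P3:S(64) | bus: BusRd,Flush
[7] P1: store L3 := 71 | P0:I, P1:M(71), P2:I, P3:I | bus: none
[8] P1: load  L2 | P0:I, P1:S(64), P2:S(64), P3:S(64) | bus: BusRd
[9] P0: load  L0 | P0:E(40), P1:I, P2:I, P3:I | bus: BusRd
[10] P1: store L0 := 19 | P0:I, P1:M(19), P2:I, P3:I | bus: BusRdX
[11] P1: store L3 := 5 | P0:I, P1:M(5), P2:I, P3:I | bus: none
[12] P0: load  L4 | P0:E(70), P1:I, P2:I, P3:I | bus: BusRd
[13] P1: store L6 := 27 | P0:I, P1:M(27), P2:I, P3:I | bus: BusRdX,Flush
[14] P1: load  L2 | P0:I, P1:S(64), P2:S(64), P3:S(64) | bus: none
[15] P1: load  L3 | P0:I, P1:M(5), P2:I, P3:I | bus: none
[16] P3: store L6 := 9 | P0:I, P1:I, P2:I, P3:M(9) | bus: BusRdX,Flush
[17] P0: store L2 := 48 | P0:M(48), P1:I, P2:I, P3:I | bus: BusRdX
[18] P3: store L1 := 11 | P0:I, P1:I, P2:I, P3:M(11) | bus: BusRdX
[19] P2: store L3 := 82 | P0:I, P1:I, P2:M(82), P3:I | bus: BusRdX,Flush
[20] P2: load  L0 | P0:I, P1:S(19), P2:S(19), P3:I | bus: BusRd,Flush
[21] P3: load  L6 | P0:I, P1:I, P2:I, P3:M(9) | bus: none
[22] P1: load  L6 | P0:I, P1:S(9), P2:I, P3:S(9) | bus: BusRd,Flush
[23] P2: store L0 := 21 | P0:I, P1:I, P2:M(21), P3:I | bus: BusUpgr
[24] P2: store L7 := 52 | P0:I, P1:I, P2:M(52), P3:I | bus: BusRdX
[25] P2: load  L2 | P0:S(48), P1:I, P2:S(48), P3:I | bus: BusRd,Flush
[26] P1: load  L1 | P0:I, P1:S(11), P2:I, P3:S(11) | bus: BusRd,Flush
[27] P0: store L0 := 26 | P0:M(26), P1:I, P2:I, P3:I | bus: BusRdX,Flush
[28] P3: load  L3 | P0:I, P1:I, P2:S(82), P3:S(82) | bus: BusRd,Flush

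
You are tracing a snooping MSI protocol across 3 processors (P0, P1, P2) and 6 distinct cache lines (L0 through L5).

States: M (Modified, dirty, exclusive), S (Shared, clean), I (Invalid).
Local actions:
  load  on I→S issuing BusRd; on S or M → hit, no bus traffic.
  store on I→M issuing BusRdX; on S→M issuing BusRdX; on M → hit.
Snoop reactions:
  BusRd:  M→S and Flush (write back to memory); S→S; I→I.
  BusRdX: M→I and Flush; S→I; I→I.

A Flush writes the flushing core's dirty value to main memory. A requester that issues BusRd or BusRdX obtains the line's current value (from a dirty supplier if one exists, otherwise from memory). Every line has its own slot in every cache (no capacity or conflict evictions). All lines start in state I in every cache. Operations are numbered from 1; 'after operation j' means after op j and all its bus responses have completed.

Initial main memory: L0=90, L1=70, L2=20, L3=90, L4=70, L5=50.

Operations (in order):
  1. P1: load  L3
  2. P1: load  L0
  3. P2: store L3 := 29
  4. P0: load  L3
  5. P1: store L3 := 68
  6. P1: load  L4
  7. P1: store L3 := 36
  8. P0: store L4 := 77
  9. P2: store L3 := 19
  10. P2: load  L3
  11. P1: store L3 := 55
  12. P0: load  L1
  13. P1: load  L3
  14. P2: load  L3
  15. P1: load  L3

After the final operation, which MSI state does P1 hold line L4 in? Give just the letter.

state = I

1. P1: load  L3  bus=[BusRd]  L3: P0=I P1=S P2=I  mem[L3]=90
2. P1: load  L0  bus=[BusRd]  L0: P0=I P1=S P2=I  mem[L0]=90
3. P2: store L3 := 29  bus=[BusRdX]  L3: P0=I P1=I P2=M  mem[L3]=90
4. P0: load  L3  bus=[BusRd,Flush]  L3: P0=S P1=I P2=S  mem[L3]=29
5. P1: store L3 := 68  bus=[BusRdX]  L3: P0=I P1=M P2=I  mem[L3]=29
6. P1: load  L4  bus=[BusRd]  L4: P0=I P1=S P2=I  mem[L4]=70
7. P1: store L3 := 36  bus=[-]  L3: P0=I P1=M P2=I  mem[L3]=29
8. P0: store L4 := 77  bus=[BusRdX]  L4: P0=M P1=I P2=I  mem[L4]=70
9. P2: store L3 := 19  bus=[BusRdX,Flush]  L3: P0=I P1=I P2=M  mem[L3]=36
10. P2: load  L3  bus=[-]  L3: P0=I P1=I P2=M  mem[L3]=36
11. P1: store L3 := 55  bus=[BusRdX,Flush]  L3: P0=I P1=M P2=I  mem[L3]=19
12. P0: load  L1  bus=[BusRd]  L1: P0=S P1=I P2=I  mem[L1]=70
13. P1: load  L3  bus=[-]  L3: P0=I P1=M P2=I  mem[L3]=19
14. P2: load  L3  bus=[BusRd,Flush]  L3: P0=I P1=S P2=S  mem[L3]=55
15. P1: load  L3  bus=[-]  L3: P0=I P1=S P2=S  mem[L3]=55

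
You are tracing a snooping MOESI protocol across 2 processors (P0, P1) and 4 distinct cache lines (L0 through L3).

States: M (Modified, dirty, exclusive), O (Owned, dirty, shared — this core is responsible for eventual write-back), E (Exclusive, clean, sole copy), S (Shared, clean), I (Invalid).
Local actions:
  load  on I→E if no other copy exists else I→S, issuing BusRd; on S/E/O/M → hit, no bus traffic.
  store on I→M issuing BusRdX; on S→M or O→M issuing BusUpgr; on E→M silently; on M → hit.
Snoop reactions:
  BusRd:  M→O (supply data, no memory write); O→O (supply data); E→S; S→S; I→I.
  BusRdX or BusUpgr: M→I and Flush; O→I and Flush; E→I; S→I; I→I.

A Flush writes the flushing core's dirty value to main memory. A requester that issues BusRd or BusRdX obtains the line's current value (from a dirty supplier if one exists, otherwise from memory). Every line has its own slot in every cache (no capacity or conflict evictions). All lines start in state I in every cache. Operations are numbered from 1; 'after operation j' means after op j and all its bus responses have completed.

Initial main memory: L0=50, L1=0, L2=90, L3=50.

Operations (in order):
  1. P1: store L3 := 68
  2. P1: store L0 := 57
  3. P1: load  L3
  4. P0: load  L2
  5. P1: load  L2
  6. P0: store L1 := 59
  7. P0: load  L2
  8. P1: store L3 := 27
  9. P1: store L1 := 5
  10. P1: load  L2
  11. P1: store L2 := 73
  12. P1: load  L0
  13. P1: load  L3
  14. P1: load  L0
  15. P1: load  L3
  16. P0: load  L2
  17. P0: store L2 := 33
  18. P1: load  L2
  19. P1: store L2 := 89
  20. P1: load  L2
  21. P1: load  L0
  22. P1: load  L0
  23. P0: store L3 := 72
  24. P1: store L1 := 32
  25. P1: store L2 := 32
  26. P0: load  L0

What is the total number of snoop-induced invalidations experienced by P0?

invalidations = 3

1. P1: store L3 := 68  bus=[BusRdX]  L3: P0=I P1=M  mem[L3]=50
2. P1: store L0 := 57  bus=[BusRdX]  L0: P0=I P1=M  mem[L0]=50
3. P1: load  L3  bus=[-]  L3: P0=I P1=M  mem[L3]=50
4. P0: load  L2  bus=[BusRd]  L2: P0=E P1=I  mem[L2]=90
5. P1: load  L2  bus=[BusRd]  L2: P0=S P1=S  mem[L2]=90
6. P0: store L1 := 59  bus=[BusRdX]  L1: P0=M P1=I  mem[L1]=0
7. P0: load  L2  bus=[-]  L2: P0=S P1=S  mem[L2]=90
8. P1: store L3 := 27  bus=[-]  L3: P0=I P1=M  mem[L3]=50
9. P1: store L1 := 5  bus=[BusRdX,Flush]  L1: P0=I P1=M  mem[L1]=59
10. P1: load  L2  bus=[-]  L2: P0=S P1=S  mem[L2]=90
11. P1: store L2 := 73  bus=[BusUpgr]  L2: P0=I P1=M  mem[L2]=90
12. P1: load  L0  bus=[-]  L0: P0=I P1=M  mem[L0]=50
13. P1: load  L3  bus=[-]  L3: P0=I P1=M  mem[L3]=50
14. P1: load  L0  bus=[-]  L0: P0=I P1=M  mem[L0]=50
15. P1: load  L3  bus=[-]  L3: P0=I P1=M  mem[L3]=50
16. P0: load  L2  bus=[BusRd]  L2: P0=S P1=O  mem[L2]=90
17. P0: store L2 := 33  bus=[BusUpgr,Flush]  L2: P0=M P1=I  mem[L2]=73
18. P1: load  L2  bus=[BusRd]  L2: P0=O P1=S  mem[L2]=73
19. P1: store L2 := 89  bus=[BusUpgr,Flush]  L2: P0=I P1=M  mem[L2]=33
20. P1: load  L2  bus=[-]  L2: P0=I P1=M  mem[L2]=33
21. P1: load  L0  bus=[-]  L0: P0=I P1=M  mem[L0]=50
22. P1: load  L0  bus=[-]  L0: P0=I P1=M  mem[L0]=50
23. P0: store L3 := 72  bus=[BusRdX,Flush]  L3: P0=M P1=I  mem[L3]=27
24. P1: store L1 := 32  bus=[-]  L1: P0=I P1=M  mem[L1]=59
25. P1: store L2 := 32  bus=[-]  L2: P0=I P1=M  mem[L2]=33
26. P0: load  L0  bus=[BusRd]  L0: P0=S P1=O  mem[L0]=50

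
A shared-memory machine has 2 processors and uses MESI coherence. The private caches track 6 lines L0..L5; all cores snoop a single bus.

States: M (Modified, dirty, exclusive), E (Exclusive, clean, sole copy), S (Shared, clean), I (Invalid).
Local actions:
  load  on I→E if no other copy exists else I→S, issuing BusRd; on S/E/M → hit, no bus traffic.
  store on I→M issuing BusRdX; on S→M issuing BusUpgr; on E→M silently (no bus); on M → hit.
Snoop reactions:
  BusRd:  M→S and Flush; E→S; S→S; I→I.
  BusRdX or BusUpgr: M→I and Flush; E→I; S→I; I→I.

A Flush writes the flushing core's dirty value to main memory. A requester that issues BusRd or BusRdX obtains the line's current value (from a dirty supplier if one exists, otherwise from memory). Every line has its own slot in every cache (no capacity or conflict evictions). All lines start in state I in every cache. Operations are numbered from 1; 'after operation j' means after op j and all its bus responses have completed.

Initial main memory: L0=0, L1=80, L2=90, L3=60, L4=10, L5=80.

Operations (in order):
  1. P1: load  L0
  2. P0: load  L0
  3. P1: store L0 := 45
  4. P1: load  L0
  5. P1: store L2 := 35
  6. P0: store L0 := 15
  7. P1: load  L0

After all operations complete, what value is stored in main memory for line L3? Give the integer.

[1] P1: load  L0 | P0:I, P1:E(0) | bus: BusRd
[2] P0: load  L0 | P0:S(0), P1:S(0) | bus: BusRd
[3] P1: store L0 := 45 | P0:I, P1:M(45) | bus: BusUpgr
[4] P1: load  L0 | P0:I, P1:M(45) | bus: none
[5] P1: store L2 := 35 | P0:I, P1:M(35) | bus: BusRdX
[6] P0: store L0 := 15 | P0:M(15), P1:I | bus: BusRdX,Flush
[7] P1: load  L0 | P0:S(15), P1:S(15) | bus: BusRd,Flush

memory[L3] = 60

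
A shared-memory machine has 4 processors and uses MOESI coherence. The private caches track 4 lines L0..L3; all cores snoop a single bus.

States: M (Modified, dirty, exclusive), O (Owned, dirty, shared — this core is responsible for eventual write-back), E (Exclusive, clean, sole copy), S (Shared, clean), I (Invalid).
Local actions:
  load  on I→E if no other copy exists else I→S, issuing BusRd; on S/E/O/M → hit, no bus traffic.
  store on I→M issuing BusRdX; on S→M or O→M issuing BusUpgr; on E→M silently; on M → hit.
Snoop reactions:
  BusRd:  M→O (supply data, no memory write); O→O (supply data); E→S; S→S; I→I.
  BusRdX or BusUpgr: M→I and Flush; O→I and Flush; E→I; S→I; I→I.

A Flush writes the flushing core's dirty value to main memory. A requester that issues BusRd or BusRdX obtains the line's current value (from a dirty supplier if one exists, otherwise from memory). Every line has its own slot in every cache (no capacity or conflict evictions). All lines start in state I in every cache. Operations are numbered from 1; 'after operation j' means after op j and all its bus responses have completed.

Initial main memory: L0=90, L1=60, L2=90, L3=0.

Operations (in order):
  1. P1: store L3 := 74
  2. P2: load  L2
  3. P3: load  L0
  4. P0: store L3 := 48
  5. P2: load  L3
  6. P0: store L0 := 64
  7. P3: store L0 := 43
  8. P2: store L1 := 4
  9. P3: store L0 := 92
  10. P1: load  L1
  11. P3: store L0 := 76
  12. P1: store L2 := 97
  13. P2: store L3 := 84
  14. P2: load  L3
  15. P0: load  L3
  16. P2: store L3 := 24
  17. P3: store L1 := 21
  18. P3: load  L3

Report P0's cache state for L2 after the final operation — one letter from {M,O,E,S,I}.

  op1 P1: store L3 := 74 → I/M/I/I on L3; bus BusRdX; mem=0
  op2 P2: load  L2 → I/I/E/I on L2; bus BusRd; mem=90
  op3 P3: load  L0 → I/I/I/E on L0; bus BusRd; mem=90
  op4 P0: store L3 := 48 → M/I/I/I on L3; bus BusRdX Flush; mem=74
  op5 P2: load  L3 → O/I/S/I on L3; bus BusRd; mem=74
  op6 P0: store L0 := 64 → M/I/I/I on L0; bus BusRdX; mem=90
  op7 P3: store L0 := 43 → I/I/I/M on L0; bus BusRdX Flush; mem=64
  op8 P2: store L1 := 4 → I/I/M/I on L1; bus BusRdX; mem=60
  op9 P3: store L0 := 92 → I/I/I/M on L0; bus (none); mem=64
  op10 P1: load  L1 → I/S/O/I on L1; bus BusRd; mem=60
  op11 P3: store L0 := 76 → I/I/I/M on L0; bus (none); mem=64
  op12 P1: store L2 := 97 → I/M/I/I on L2; bus BusRdX; mem=90
  op13 P2: store L3 := 84 → I/I/M/I on L3; bus BusUpgr Flush; mem=48
  op14 P2: load  L3 → I/I/M/I on L3; bus (none); mem=48
  op15 P0: load  L3 → S/I/O/I on L3; bus BusRd; mem=48
  op16 P2: store L3 := 24 → I/I/M/I on L3; bus BusUpgr; mem=48
  op17 P3: store L1 := 21 → I/I/I/M on L1; bus BusRdX Flush; mem=4
  op18 P3: load  L3 → I/I/O/S on L3; bus BusRd; mem=48

state = I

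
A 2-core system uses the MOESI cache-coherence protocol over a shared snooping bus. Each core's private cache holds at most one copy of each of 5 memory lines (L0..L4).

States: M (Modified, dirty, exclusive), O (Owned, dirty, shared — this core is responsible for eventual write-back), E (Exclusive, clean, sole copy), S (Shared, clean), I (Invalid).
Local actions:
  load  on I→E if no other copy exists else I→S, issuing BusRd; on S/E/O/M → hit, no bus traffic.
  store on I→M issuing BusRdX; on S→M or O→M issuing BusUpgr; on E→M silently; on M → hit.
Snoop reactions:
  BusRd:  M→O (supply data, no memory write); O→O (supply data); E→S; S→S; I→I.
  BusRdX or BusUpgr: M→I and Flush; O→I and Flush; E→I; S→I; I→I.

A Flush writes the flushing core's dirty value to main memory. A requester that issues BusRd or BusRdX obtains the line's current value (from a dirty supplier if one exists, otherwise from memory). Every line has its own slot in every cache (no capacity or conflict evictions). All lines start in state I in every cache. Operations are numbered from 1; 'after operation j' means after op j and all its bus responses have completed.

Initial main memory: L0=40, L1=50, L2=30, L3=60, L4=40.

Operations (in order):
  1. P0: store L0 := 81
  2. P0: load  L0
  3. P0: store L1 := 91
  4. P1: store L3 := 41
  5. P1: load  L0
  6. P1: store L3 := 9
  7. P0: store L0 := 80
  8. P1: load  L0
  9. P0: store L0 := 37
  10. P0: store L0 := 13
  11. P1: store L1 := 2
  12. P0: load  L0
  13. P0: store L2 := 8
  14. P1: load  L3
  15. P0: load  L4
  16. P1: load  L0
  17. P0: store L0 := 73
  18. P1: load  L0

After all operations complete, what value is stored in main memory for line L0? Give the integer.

  op1 P0: store L0 := 81 → M/I on L0; bus BusRdX; mem=40
  op2 P0: load  L0 → M/I on L0; bus (none); mem=40
  op3 P0: store L1 := 91 → M/I on L1; bus BusRdX; mem=50
  op4 P1: store L3 := 41 → I/M on L3; bus BusRdX; mem=60
  op5 P1: load  L0 → O/S on L0; bus BusRd; mem=40
  op6 P1: store L3 := 9 → I/M on L3; bus (none); mem=60
  op7 P0: store L0 := 80 → M/I on L0; bus BusUpgr; mem=40
  op8 P1: load  L0 → O/S on L0; bus BusRd; mem=40
  op9 P0: store L0 := 37 → M/I on L0; bus BusUpgr; mem=40
  op10 P0: store L0 := 13 → M/I on L0; bus (none); mem=40
  op11 P1: store L1 := 2 → I/M on L1; bus BusRdX Flush; mem=91
  op12 P0: load  L0 → M/I on L0; bus (none); mem=40
  op13 P0: store L2 := 8 → M/I on L2; bus BusRdX; mem=30
  op14 P1: load  L3 → I/M on L3; bus (none); mem=60
  op15 P0: load  L4 → E/I on L4; bus BusRd; mem=40
  op16 P1: load  L0 → O/S on L0; bus BusRd; mem=40
  op17 P0: store L0 := 73 → M/I on L0; bus BusUpgr; mem=40
  op18 P1: load  L0 → O/S on L0; bus BusRd; mem=40

memory[L0] = 40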